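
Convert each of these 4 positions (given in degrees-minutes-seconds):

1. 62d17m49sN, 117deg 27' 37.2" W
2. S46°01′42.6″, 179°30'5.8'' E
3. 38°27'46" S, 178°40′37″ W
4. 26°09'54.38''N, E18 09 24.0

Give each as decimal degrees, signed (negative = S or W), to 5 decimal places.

1. 62.29694, -117.46033
2. -46.02850, 179.50161
3. -38.46278, -178.67694
4. 26.16511, 18.15667

Point 1:
  φ: 17′ + 49″ = 17.81667′; 62 + 17.81667/60 = 62.296944
  N → positive
  Longitude: 117° + 27/60 + 37.2/3600 = 117 + 0.450000 + 0.010333 = 117.460333
  W → negative
Point 2:
  Lat: 1′ + 42.6″ = 1.71000′; 46 + 1.71000/60 = 46.028500
  hemisphere S, so the sign is −
  Longitude: 30′ + 5.8″ = 30.09667′; 179 + 30.09667/60 = 179.501611
  E ⇒ keep positive
Point 3:
  φ: 38° + 27/60 + 46/3600 = 38 + 0.450000 + 0.012778 = 38.462778
  hemisphere S, so the sign is −
  λ: 40′ + 37″ = 40.61667′; 178 + 40.61667/60 = 178.676944
  hemisphere W, so the sign is −
Point 4:
  φ: 26° + 9/60 + 54.38/3600 = 26 + 0.150000 + 0.015106 = 26.165106
  N → positive
  λ: 18 + 9/60 + 24/3600 = 18.156667
  E ⇒ keep positive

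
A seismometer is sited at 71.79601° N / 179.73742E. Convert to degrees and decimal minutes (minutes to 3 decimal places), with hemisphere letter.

φ: minutes = (71.796010 − 71) × 60 = 47.76060
Longitude: fractional part 0.737420 → 44.24520 minutes

71° 47.761′ N, 179° 44.245′ E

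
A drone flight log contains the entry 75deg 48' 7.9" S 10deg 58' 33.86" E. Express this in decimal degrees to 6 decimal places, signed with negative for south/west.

-75.802194, 10.976072

φ: 75 + 48/60 + 7.9/3600 = 75.8021944
S → negative
λ: 10° + 58/60 + 33.86/3600 = 10 + 0.966667 + 0.009406 = 10.9760722
E → positive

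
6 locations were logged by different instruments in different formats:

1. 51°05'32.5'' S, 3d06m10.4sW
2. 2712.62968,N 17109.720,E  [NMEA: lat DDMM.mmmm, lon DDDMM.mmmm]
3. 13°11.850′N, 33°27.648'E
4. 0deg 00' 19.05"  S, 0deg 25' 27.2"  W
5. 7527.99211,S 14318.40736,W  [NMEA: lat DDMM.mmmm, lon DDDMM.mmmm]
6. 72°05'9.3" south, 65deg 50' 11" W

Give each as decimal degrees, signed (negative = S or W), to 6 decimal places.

1. -51.092361, -3.102889
2. 27.210495, 171.162000
3. 13.197500, 33.460800
4. -0.005292, -0.424222
5. -75.466535, -143.306789
6. -72.085917, -65.836389

Point 1:
  φ: 51° + 5/60 + 32.5/3600 = 51 + 0.083333 + 0.009028 = 51.0923611
  S → negative
  λ: 3 + 6/60 + 10.4/3600 = 3.1028889
  hemisphere W, so the sign is −
Point 2:
  φ: split at 2 digits → 27° and 12.62968′; 27 + 12.62968/60 = 27.2104947
  N → positive
  Lon: degrees = first 3 digits = 171, minutes = 9.72; 171 + 9.72/60 = 171.1620000
  E → positive
Point 3:
  Latitude: 13 + 11.85/60 = 13.1975000
  N ⇒ keep positive
  Lon: 27.648′ = 0.460800°; total 33.4608000
  E → positive
Point 4:
  Latitude: 0 + 0/60 + 19.05/3600 = 0.0052917
  hemisphere S, so the sign is −
  Longitude: 0° + 25/60 + 27.2/3600 = 0 + 0.416667 + 0.007556 = 0.4242222
  W → negative
Point 5:
  Lat: split at 2 digits → 75° and 27.99211′; 75 + 27.99211/60 = 75.4665352
  S → negative
  Longitude: degrees = first 3 digits = 143, minutes = 18.40736; 143 + 18.40736/60 = 143.3067893
  W ⇒ negate
Point 6:
  φ: 72° + 5/60 + 9.3/3600 = 72 + 0.083333 + 0.002583 = 72.0859167
  hemisphere S, so the sign is −
  λ: 65 + 50/60 + 11/3600 = 65.8363889
  W ⇒ negate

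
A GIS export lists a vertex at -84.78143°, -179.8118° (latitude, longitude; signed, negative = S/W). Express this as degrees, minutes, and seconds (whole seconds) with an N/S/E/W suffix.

84°46′53″ S, 179°48′42″ W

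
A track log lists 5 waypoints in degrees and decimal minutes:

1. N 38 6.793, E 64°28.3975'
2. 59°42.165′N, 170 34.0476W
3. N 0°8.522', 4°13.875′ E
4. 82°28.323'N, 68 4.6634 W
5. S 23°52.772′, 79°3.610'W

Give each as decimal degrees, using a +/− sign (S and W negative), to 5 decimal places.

Point 1:
  φ: 6.793′ = 0.113217°; total 38.113217
  N → positive
  λ: 28.3975′ = 0.473292°; total 64.473292
  E → positive
Point 2:
  φ: 42.165′ = 0.702750°; total 59.702750
  N → positive
  Longitude: 34.0476′ = 0.567460°; total 170.567460
  hemisphere W, so the sign is −
Point 3:
  Lat: 8.522′ = 0.142033°; total 0.142033
  N ⇒ keep positive
  λ: 13.875′ = 0.231250°; total 4.231250
  E → positive
Point 4:
  Latitude: 28.323′ = 0.472050°; total 82.472050
  N → positive
  Lon: 68 + 4.6634/60 = 68.077723
  W → negative
Point 5:
  Latitude: 23 + 52.772/60 = 23.879533
  hemisphere S, so the sign is −
  Longitude: 79 + 3.61/60 = 79.060167
  W ⇒ negate

1. 38.11322, 64.47329
2. 59.70275, -170.56746
3. 0.14203, 4.23125
4. 82.47205, -68.07772
5. -23.87953, -79.06017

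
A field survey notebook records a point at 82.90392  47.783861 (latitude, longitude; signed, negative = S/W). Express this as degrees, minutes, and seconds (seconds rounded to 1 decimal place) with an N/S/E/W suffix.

82°54′14.1″ N, 47°47′1.9″ E

Lat: whole degrees 82; 54.23520′ → 54′ and 14.112″
λ: whole degrees 47; 47.03166′ → 47′ and 1.900″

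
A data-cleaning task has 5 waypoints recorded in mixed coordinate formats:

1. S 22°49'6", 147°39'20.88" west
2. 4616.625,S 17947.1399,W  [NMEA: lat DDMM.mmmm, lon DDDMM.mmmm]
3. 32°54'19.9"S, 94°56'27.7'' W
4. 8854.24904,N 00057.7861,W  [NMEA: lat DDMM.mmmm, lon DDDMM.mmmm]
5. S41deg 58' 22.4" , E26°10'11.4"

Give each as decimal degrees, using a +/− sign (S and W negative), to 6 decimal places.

1. -22.818333, -147.655800
2. -46.277083, -179.785665
3. -32.905528, -94.941028
4. 88.904151, -0.963102
5. -41.972889, 26.169833

Point 1:
  Lat: 22 + 49/60 + 6/3600 = 22.8183333
  S ⇒ negate
  λ: 147 + 39/60 + 20.88/3600 = 147.6558000
  W → negative
Point 2:
  φ: split at 2 digits → 46° and 16.625′; 46 + 16.625/60 = 46.2770833
  S → negative
  λ: split at 3 digits → 179° and 47.1399′; 179 + 47.1399/60 = 179.7856650
  hemisphere W, so the sign is −
Point 3:
  φ: 32° + 54/60 + 19.9/3600 = 32 + 0.900000 + 0.005528 = 32.9055278
  hemisphere S, so the sign is −
  Longitude: 56′ + 27.7″ = 56.46167′; 94 + 56.46167/60 = 94.9410278
  W → negative
Point 4:
  φ: degrees = first 2 digits = 88, minutes = 54.24904; 88 + 54.24904/60 = 88.9041507
  N → positive
  Lon: degrees = first 3 digits = 0, minutes = 57.7861; 0 + 57.7861/60 = 0.9631017
  W → negative
Point 5:
  φ: 41° + 58/60 + 22.4/3600 = 41 + 0.966667 + 0.006222 = 41.9728889
  S → negative
  λ: 26° + 10/60 + 11.4/3600 = 26 + 0.166667 + 0.003167 = 26.1698333
  E ⇒ keep positive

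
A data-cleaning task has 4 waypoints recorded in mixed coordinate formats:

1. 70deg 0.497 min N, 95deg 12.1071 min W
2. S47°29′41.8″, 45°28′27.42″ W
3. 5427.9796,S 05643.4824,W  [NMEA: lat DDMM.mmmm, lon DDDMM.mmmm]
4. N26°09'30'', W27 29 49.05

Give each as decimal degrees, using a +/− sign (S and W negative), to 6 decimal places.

Point 1:
  Lat: 70 + 0.497/60 = 70.0082833
  N → positive
  Longitude: 95 + 12.1071/60 = 95.2017850
  hemisphere W, so the sign is −
Point 2:
  Latitude: 47° + 29/60 + 41.8/3600 = 47 + 0.483333 + 0.011611 = 47.4949444
  S → negative
  λ: 45 + 28/60 + 27.42/3600 = 45.4742833
  hemisphere W, so the sign is −
Point 3:
  Lat: split at 2 digits → 54° and 27.9796′; 54 + 27.9796/60 = 54.4663267
  S ⇒ negate
  Longitude: split at 3 digits → 056° and 43.4824′; 56 + 43.4824/60 = 56.7247067
  W ⇒ negate
Point 4:
  Latitude: 26° + 9/60 + 30/3600 = 26 + 0.150000 + 0.008333 = 26.1583333
  N ⇒ keep positive
  Lon: 27° + 29/60 + 49.05/3600 = 27 + 0.483333 + 0.013625 = 27.4969583
  W → negative

1. 70.008283, -95.201785
2. -47.494944, -45.474283
3. -54.466327, -56.724707
4. 26.158333, -27.496958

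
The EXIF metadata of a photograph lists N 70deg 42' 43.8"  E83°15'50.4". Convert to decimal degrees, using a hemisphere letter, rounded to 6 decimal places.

70.712167° N, 83.264000° E

Latitude: 42′ + 43.8″ = 42.73000′; 70 + 42.73000/60 = 70.7121667
Longitude: 83 + 15/60 + 50.4/3600 = 83.2640000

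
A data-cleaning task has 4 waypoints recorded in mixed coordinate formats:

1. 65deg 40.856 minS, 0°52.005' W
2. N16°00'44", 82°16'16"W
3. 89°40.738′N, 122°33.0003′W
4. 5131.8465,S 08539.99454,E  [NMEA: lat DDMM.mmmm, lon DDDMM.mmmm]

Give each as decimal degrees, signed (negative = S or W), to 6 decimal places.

1. -65.680933, -0.866750
2. 16.012222, -82.271111
3. 89.678967, -122.550005
4. -51.530775, 85.666576

Point 1:
  Latitude: 40.856′ = 0.680933°; total 65.6809333
  S ⇒ negate
  Lon: 0 + 52.005/60 = 0.8667500
  W ⇒ negate
Point 2:
  Lat: 16 + 0/60 + 44/3600 = 16.0122222
  N ⇒ keep positive
  λ: 82 + 16/60 + 16/3600 = 82.2711111
  W ⇒ negate
Point 3:
  Lat: 40.738′ = 0.678967°; total 89.6789667
  N ⇒ keep positive
  λ: 33.0003′ = 0.550005°; total 122.5500050
  hemisphere W, so the sign is −
Point 4:
  φ: degrees = first 2 digits = 51, minutes = 31.8465; 51 + 31.8465/60 = 51.5307750
  S ⇒ negate
  Lon: degrees = first 3 digits = 85, minutes = 39.99454; 85 + 39.99454/60 = 85.6665757
  E → positive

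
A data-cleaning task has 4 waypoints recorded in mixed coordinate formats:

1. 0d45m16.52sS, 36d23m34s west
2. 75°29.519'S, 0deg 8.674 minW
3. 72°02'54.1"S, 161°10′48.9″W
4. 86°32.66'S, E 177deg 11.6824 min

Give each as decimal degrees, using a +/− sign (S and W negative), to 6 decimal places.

Point 1:
  φ: 45′ + 16.52″ = 45.27533′; 0 + 45.27533/60 = 0.7545889
  S ⇒ negate
  λ: 23′ + 34″ = 23.56667′; 36 + 23.56667/60 = 36.3927778
  hemisphere W, so the sign is −
Point 2:
  Latitude: 75 + 29.519/60 = 75.4919833
  S → negative
  λ: 8.674′ = 0.144567°; total 0.1445667
  W → negative
Point 3:
  Latitude: 2′ + 54.1″ = 2.90167′; 72 + 2.90167/60 = 72.0483611
  hemisphere S, so the sign is −
  λ: 10′ + 48.9″ = 10.81500′; 161 + 10.81500/60 = 161.1802500
  W ⇒ negate
Point 4:
  Latitude: 32.66′ = 0.544333°; total 86.5443333
  S ⇒ negate
  Lon: 11.6824′ = 0.194707°; total 177.1947067
  E → positive

1. -0.754589, -36.392778
2. -75.491983, -0.144567
3. -72.048361, -161.180250
4. -86.544333, 177.194707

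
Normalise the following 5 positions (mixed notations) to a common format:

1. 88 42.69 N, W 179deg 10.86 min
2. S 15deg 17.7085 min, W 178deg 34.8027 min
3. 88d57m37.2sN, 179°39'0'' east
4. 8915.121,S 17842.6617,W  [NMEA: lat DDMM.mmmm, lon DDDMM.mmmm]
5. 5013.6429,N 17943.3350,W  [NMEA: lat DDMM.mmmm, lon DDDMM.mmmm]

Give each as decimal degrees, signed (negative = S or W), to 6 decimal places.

1. 88.711500, -179.181000
2. -15.295142, -178.580045
3. 88.960333, 179.650000
4. -89.252017, -178.711028
5. 50.227382, -179.722250

Point 1:
  φ: 42.69′ = 0.711500°; total 88.7115000
  N → positive
  Lon: 10.86′ = 0.181000°; total 179.1810000
  W → negative
Point 2:
  φ: 17.7085′ = 0.295142°; total 15.2951417
  hemisphere S, so the sign is −
  Lon: 34.8027′ = 0.580045°; total 178.5800450
  W → negative
Point 3:
  Latitude: 88° + 57/60 + 37.2/3600 = 88 + 0.950000 + 0.010333 = 88.9603333
  N ⇒ keep positive
  Longitude: 39′ + 0″ = 39.00000′; 179 + 39.00000/60 = 179.6500000
  E ⇒ keep positive
Point 4:
  φ: split at 2 digits → 89° and 15.121′; 89 + 15.121/60 = 89.2520167
  S → negative
  λ: split at 3 digits → 178° and 42.6617′; 178 + 42.6617/60 = 178.7110283
  W → negative
Point 5:
  Lat: degrees = first 2 digits = 50, minutes = 13.6429; 50 + 13.6429/60 = 50.2273817
  N ⇒ keep positive
  Lon: split at 3 digits → 179° and 43.335′; 179 + 43.335/60 = 179.7222500
  W → negative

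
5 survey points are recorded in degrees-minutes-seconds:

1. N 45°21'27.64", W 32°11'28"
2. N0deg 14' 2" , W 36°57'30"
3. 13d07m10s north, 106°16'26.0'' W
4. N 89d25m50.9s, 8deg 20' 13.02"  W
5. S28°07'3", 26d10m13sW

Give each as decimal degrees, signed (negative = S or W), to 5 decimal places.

Point 1:
  Lat: 21′ + 27.64″ = 21.46067′; 45 + 21.46067/60 = 45.357678
  N → positive
  Lon: 32° + 11/60 + 28/3600 = 32 + 0.183333 + 0.007778 = 32.191111
  W → negative
Point 2:
  φ: 0° + 14/60 + 2/3600 = 0 + 0.233333 + 0.000556 = 0.233889
  N ⇒ keep positive
  λ: 36° + 57/60 + 30/3600 = 36 + 0.950000 + 0.008333 = 36.958333
  W ⇒ negate
Point 3:
  Lat: 13 + 7/60 + 10/3600 = 13.119444
  N ⇒ keep positive
  Lon: 16′ + 26″ = 16.43333′; 106 + 16.43333/60 = 106.273889
  W → negative
Point 4:
  Lat: 25′ + 50.9″ = 25.84833′; 89 + 25.84833/60 = 89.430806
  N ⇒ keep positive
  λ: 20′ + 13.02″ = 20.21700′; 8 + 20.21700/60 = 8.336950
  W → negative
Point 5:
  φ: 28 + 7/60 + 3/3600 = 28.117500
  hemisphere S, so the sign is −
  λ: 26 + 10/60 + 13/3600 = 26.170278
  hemisphere W, so the sign is −

1. 45.35768, -32.19111
2. 0.23389, -36.95833
3. 13.11944, -106.27389
4. 89.43081, -8.33695
5. -28.11750, -26.17028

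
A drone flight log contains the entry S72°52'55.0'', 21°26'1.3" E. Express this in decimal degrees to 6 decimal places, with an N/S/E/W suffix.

φ: 72° + 52/60 + 55/3600 = 72 + 0.866667 + 0.015278 = 72.8819444
Longitude: 21 + 26/60 + 1.3/3600 = 21.4336944

72.881944° S, 21.433694° E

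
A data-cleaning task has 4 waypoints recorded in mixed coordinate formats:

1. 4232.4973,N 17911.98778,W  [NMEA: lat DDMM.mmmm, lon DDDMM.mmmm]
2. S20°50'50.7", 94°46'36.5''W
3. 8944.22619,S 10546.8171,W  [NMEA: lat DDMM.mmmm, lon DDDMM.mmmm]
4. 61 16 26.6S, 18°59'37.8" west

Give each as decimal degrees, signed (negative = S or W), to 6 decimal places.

1. 42.541622, -179.199796
2. -20.847417, -94.776806
3. -89.737103, -105.780285
4. -61.274056, -18.993833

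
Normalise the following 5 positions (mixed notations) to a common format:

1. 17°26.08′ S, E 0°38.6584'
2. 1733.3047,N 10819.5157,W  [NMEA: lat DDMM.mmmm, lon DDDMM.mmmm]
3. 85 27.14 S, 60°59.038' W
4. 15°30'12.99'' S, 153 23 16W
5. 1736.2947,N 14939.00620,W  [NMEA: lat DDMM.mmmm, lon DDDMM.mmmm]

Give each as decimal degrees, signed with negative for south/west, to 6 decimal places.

Point 1:
  φ: 26.08′ = 0.434667°; total 17.4346667
  hemisphere S, so the sign is −
  λ: 0 + 38.6584/60 = 0.6443067
  E → positive
Point 2:
  Latitude: degrees = first 2 digits = 17, minutes = 33.3047; 17 + 33.3047/60 = 17.5550783
  N → positive
  λ: split at 3 digits → 108° and 19.5157′; 108 + 19.5157/60 = 108.3252617
  hemisphere W, so the sign is −
Point 3:
  Lat: 27.14′ = 0.452333°; total 85.4523333
  S ⇒ negate
  Longitude: 59.038′ = 0.983967°; total 60.9839667
  W ⇒ negate
Point 4:
  φ: 15° + 30/60 + 12.99/3600 = 15 + 0.500000 + 0.003608 = 15.5036083
  S ⇒ negate
  λ: 153° + 23/60 + 16/3600 = 153 + 0.383333 + 0.004444 = 153.3877778
  hemisphere W, so the sign is −
Point 5:
  Latitude: split at 2 digits → 17° and 36.2947′; 17 + 36.2947/60 = 17.6049117
  N → positive
  Longitude: split at 3 digits → 149° and 39.0062′; 149 + 39.0062/60 = 149.6501033
  W ⇒ negate

1. -17.434667, 0.644307
2. 17.555078, -108.325262
3. -85.452333, -60.983967
4. -15.503608, -153.387778
5. 17.604912, -149.650103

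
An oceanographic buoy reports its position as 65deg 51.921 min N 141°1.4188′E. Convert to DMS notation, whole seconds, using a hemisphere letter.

65°51′55″ N, 141°01′25″ E

Latitude: fractional minutes 0.92100 × 60 = 55.26″
Longitude: fractional minutes 0.41880 × 60 = 25.13″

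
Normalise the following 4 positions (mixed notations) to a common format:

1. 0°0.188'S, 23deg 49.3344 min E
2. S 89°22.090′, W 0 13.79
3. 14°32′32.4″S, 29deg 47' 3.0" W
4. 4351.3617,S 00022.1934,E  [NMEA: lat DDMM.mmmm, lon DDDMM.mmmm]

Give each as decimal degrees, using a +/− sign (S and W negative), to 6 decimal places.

1. -0.003133, 23.822240
2. -89.368167, -0.229833
3. -14.542333, -29.784167
4. -43.856028, 0.369890

Point 1:
  φ: 0.188′ = 0.003133°; total 0.0031333
  S ⇒ negate
  λ: 23 + 49.3344/60 = 23.8222400
  E → positive
Point 2:
  φ: 89 + 22.09/60 = 89.3681667
  hemisphere S, so the sign is −
  λ: 0 + 13.79/60 = 0.2298333
  W → negative
Point 3:
  Lat: 14 + 32/60 + 32.4/3600 = 14.5423333
  S → negative
  Lon: 47′ + 3″ = 47.05000′; 29 + 47.05000/60 = 29.7841667
  W → negative
Point 4:
  Latitude: degrees = first 2 digits = 43, minutes = 51.3617; 43 + 51.3617/60 = 43.8560283
  S → negative
  Longitude: split at 3 digits → 000° and 22.1934′; 0 + 22.1934/60 = 0.3698900
  E → positive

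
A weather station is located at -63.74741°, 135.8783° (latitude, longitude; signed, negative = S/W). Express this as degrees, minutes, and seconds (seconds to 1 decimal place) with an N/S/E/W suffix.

Latitude is negative → S; |value| = 63.747410
φ: 0.747410° → 44.84460′; 0.84460 × 60 = 50.676″
λ: 0.878300° → 52.69800′; 0.69800 × 60 = 41.880″

63°44′50.7″ S, 135°52′41.9″ E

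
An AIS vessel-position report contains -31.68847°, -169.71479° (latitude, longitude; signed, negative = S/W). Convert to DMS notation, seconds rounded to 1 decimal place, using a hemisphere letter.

Latitude is negative → S; |value| = 31.688470
Lat: 0.688470 × 60 = 41.30820′ → 41′, remainder × 60 = 18.492″
Longitude is negative → W; |value| = 169.714790
Longitude: 0.714790° → 42.88740′; 0.88740 × 60 = 53.244″

31°41′18.5″ S, 169°42′53.2″ W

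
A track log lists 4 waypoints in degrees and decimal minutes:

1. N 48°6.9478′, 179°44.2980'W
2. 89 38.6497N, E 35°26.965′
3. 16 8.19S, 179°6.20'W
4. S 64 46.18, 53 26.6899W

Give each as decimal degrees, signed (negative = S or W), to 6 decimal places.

1. 48.115797, -179.738300
2. 89.644162, 35.449417
3. -16.136500, -179.103333
4. -64.769667, -53.444832

Point 1:
  Lat: 48 + 6.9478/60 = 48.1157967
  N ⇒ keep positive
  Longitude: 179 + 44.298/60 = 179.7383000
  W ⇒ negate
Point 2:
  Latitude: 38.6497′ = 0.644162°; total 89.6441617
  N → positive
  λ: 26.965′ = 0.449417°; total 35.4494167
  E → positive
Point 3:
  φ: 16 + 8.19/60 = 16.1365000
  hemisphere S, so the sign is −
  Lon: 6.2′ = 0.103333°; total 179.1033333
  hemisphere W, so the sign is −
Point 4:
  Latitude: 64 + 46.18/60 = 64.7696667
  S → negative
  Lon: 26.6899′ = 0.444832°; total 53.4448317
  W → negative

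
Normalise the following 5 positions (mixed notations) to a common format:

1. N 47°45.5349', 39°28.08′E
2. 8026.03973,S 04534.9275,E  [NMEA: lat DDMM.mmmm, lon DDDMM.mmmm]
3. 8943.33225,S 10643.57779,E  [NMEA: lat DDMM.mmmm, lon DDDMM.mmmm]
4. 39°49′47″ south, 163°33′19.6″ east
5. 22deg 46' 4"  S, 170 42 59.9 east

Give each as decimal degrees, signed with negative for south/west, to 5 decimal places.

1. 47.75892, 39.46800
2. -80.43400, 45.58213
3. -89.72220, 106.72630
4. -39.82972, 163.55544
5. -22.76778, 170.71664

Point 1:
  Latitude: 47 + 45.5349/60 = 47.758915
  N → positive
  λ: 28.08′ = 0.468000°; total 39.468000
  E ⇒ keep positive
Point 2:
  φ: split at 2 digits → 80° and 26.03973′; 80 + 26.03973/60 = 80.433996
  S ⇒ negate
  Longitude: degrees = first 3 digits = 45, minutes = 34.9275; 45 + 34.9275/60 = 45.582125
  E ⇒ keep positive
Point 3:
  Latitude: split at 2 digits → 89° and 43.33225′; 89 + 43.33225/60 = 89.722204
  S ⇒ negate
  Longitude: split at 3 digits → 106° and 43.57779′; 106 + 43.57779/60 = 106.726297
  E ⇒ keep positive
Point 4:
  φ: 49′ + 47″ = 49.78333′; 39 + 49.78333/60 = 39.829722
  S → negative
  Lon: 33′ + 19.6″ = 33.32667′; 163 + 33.32667/60 = 163.555444
  E ⇒ keep positive
Point 5:
  φ: 46′ + 4″ = 46.06667′; 22 + 46.06667/60 = 22.767778
  hemisphere S, so the sign is −
  λ: 170° + 42/60 + 59.9/3600 = 170 + 0.700000 + 0.016639 = 170.716639
  E → positive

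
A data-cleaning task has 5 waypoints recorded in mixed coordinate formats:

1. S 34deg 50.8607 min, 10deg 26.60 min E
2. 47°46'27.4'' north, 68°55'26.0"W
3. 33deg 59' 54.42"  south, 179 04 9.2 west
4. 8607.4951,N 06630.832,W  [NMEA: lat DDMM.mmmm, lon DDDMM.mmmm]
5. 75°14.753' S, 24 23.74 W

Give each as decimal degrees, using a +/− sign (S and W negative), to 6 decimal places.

1. -34.847678, 10.443333
2. 47.774278, -68.923889
3. -33.998450, -179.069222
4. 86.124918, -66.513867
5. -75.245883, -24.395667

Point 1:
  Lat: 34 + 50.8607/60 = 34.8476783
  S ⇒ negate
  Lon: 26.6′ = 0.443333°; total 10.4433333
  E ⇒ keep positive
Point 2:
  Latitude: 47° + 46/60 + 27.4/3600 = 47 + 0.766667 + 0.007611 = 47.7742778
  N → positive
  λ: 55′ + 26″ = 55.43333′; 68 + 55.43333/60 = 68.9238889
  W → negative
Point 3:
  Latitude: 33° + 59/60 + 54.42/3600 = 33 + 0.983333 + 0.015117 = 33.9984500
  S ⇒ negate
  λ: 179 + 4/60 + 9.2/3600 = 179.0692222
  W ⇒ negate
Point 4:
  Lat: degrees = first 2 digits = 86, minutes = 7.4951; 86 + 7.4951/60 = 86.1249183
  N ⇒ keep positive
  λ: split at 3 digits → 066° and 30.832′; 66 + 30.832/60 = 66.5138667
  W ⇒ negate
Point 5:
  φ: 75 + 14.753/60 = 75.2458833
  hemisphere S, so the sign is −
  Longitude: 23.74′ = 0.395667°; total 24.3956667
  W → negative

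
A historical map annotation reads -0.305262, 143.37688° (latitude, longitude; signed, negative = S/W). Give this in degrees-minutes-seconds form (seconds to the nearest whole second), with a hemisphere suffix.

Latitude is negative → S; |value| = 0.305262
Latitude: 0.305262° → 18.31572′; 0.31572 × 60 = 18.94″
Longitude: 0.376880 × 60 = 22.61280′ → 22′, remainder × 60 = 36.77″

0°18′19″ S, 143°22′37″ E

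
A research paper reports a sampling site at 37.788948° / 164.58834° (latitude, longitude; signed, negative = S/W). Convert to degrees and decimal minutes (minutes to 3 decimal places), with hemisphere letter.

37° 47.337′ N, 164° 35.300′ E

φ: 37° + 0.788948 × 60 = 37° 47.33688′
λ: fractional part 0.588340 → 35.30040 minutes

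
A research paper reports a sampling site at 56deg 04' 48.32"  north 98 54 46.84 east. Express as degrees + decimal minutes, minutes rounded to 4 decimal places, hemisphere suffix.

Latitude: 4 + 48.32/60 = 4.805333′
Longitude: 54 + 46.84/60 = 54.780667′

56° 4.8053′ N, 98° 54.7807′ E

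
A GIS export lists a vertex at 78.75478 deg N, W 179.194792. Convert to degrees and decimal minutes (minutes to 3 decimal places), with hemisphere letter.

78° 45.287′ N, 179° 11.688′ W

φ: fractional part 0.754780 → 45.28680 minutes
Longitude: minutes = (179.194792 − 179) × 60 = 11.68752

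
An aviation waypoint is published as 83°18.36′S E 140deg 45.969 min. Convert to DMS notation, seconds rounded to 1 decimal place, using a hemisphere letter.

83°18′21.6″ S, 140°45′58.1″ E

φ: fractional minutes 0.36000 × 60 = 21.600″
Longitude: fractional minutes 0.96900 × 60 = 58.140″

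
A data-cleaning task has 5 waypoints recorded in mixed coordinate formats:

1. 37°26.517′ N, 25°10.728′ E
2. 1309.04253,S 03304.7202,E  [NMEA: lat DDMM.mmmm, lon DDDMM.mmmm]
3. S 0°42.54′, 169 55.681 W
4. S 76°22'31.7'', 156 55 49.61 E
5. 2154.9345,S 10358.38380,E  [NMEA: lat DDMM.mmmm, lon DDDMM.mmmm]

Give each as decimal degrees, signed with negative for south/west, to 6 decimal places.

Point 1:
  Latitude: 26.517′ = 0.441950°; total 37.4419500
  N ⇒ keep positive
  λ: 25 + 10.728/60 = 25.1788000
  E ⇒ keep positive
Point 2:
  Lat: degrees = first 2 digits = 13, minutes = 9.04253; 13 + 9.04253/60 = 13.1507088
  hemisphere S, so the sign is −
  λ: degrees = first 3 digits = 33, minutes = 4.7202; 33 + 4.7202/60 = 33.0786700
  E ⇒ keep positive
Point 3:
  φ: 42.54′ = 0.709000°; total 0.7090000
  S ⇒ negate
  Lon: 55.681′ = 0.928017°; total 169.9280167
  W → negative
Point 4:
  φ: 76° + 22/60 + 31.7/3600 = 76 + 0.366667 + 0.008806 = 76.3754722
  S ⇒ negate
  λ: 156° + 55/60 + 49.61/3600 = 156 + 0.916667 + 0.013781 = 156.9304472
  E → positive
Point 5:
  Latitude: degrees = first 2 digits = 21, minutes = 54.9345; 21 + 54.9345/60 = 21.9155750
  hemisphere S, so the sign is −
  Longitude: split at 3 digits → 103° and 58.3838′; 103 + 58.3838/60 = 103.9730633
  E ⇒ keep positive

1. 37.441950, 25.178800
2. -13.150709, 33.078670
3. -0.709000, -169.928017
4. -76.375472, 156.930447
5. -21.915575, 103.973063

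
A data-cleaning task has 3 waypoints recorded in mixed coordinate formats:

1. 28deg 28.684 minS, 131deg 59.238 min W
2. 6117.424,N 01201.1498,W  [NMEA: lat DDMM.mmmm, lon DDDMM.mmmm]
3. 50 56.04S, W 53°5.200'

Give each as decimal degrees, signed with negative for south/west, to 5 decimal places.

1. -28.47807, -131.98730
2. 61.29040, -12.01916
3. -50.93400, -53.08667

Point 1:
  Latitude: 28 + 28.684/60 = 28.478067
  hemisphere S, so the sign is −
  Longitude: 131 + 59.238/60 = 131.987300
  hemisphere W, so the sign is −
Point 2:
  Lat: split at 2 digits → 61° and 17.424′; 61 + 17.424/60 = 61.290400
  N ⇒ keep positive
  Lon: degrees = first 3 digits = 12, minutes = 1.1498; 12 + 1.1498/60 = 12.019163
  W ⇒ negate
Point 3:
  Lat: 50 + 56.04/60 = 50.934000
  hemisphere S, so the sign is −
  Lon: 5.2′ = 0.086667°; total 53.086667
  W → negative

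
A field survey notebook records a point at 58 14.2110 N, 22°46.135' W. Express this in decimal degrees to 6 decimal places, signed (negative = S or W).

58.236850, -22.768917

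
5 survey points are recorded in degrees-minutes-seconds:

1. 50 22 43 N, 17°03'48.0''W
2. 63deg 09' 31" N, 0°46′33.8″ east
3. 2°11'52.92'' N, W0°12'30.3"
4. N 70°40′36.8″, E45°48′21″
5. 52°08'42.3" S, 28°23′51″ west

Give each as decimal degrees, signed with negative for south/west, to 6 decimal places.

1. 50.378611, -17.063333
2. 63.158611, 0.776056
3. 2.198033, -0.208417
4. 70.676889, 45.805833
5. -52.145083, -28.397500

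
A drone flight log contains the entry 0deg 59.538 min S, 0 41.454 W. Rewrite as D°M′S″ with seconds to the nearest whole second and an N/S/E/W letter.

0°59′32″ S, 0°41′27″ W

Latitude: fractional minutes 0.53800 × 60 = 32.28″
Lon: 41.45400′ → 41′ and 0.45400 × 60 = 27.24″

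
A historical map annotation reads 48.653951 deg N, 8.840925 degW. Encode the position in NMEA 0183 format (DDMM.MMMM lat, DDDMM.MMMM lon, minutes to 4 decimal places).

φ: minutes = (48.653951 − 48) × 60 = 39.237060
λ: fractional part 0.840925 → 50.455500 minutes

4839.2371,N / 00850.4555,W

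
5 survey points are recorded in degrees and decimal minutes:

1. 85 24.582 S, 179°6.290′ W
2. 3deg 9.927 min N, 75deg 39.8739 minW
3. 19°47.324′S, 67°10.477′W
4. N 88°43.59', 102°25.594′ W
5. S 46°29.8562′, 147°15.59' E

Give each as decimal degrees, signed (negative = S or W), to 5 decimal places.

1. -85.40970, -179.10483
2. 3.16545, -75.66457
3. -19.78873, -67.17462
4. 88.72650, -102.42657
5. -46.49760, 147.25983

Point 1:
  Lat: 24.582′ = 0.409700°; total 85.409700
  hemisphere S, so the sign is −
  λ: 179 + 6.29/60 = 179.104833
  W ⇒ negate
Point 2:
  φ: 3 + 9.927/60 = 3.165450
  N ⇒ keep positive
  λ: 39.8739′ = 0.664565°; total 75.664565
  hemisphere W, so the sign is −
Point 3:
  Lat: 19 + 47.324/60 = 19.788733
  S ⇒ negate
  λ: 10.477′ = 0.174617°; total 67.174617
  hemisphere W, so the sign is −
Point 4:
  Latitude: 43.59′ = 0.726500°; total 88.726500
  N → positive
  Lon: 102 + 25.594/60 = 102.426567
  W → negative
Point 5:
  Latitude: 29.8562′ = 0.497603°; total 46.497603
  hemisphere S, so the sign is −
  λ: 15.59′ = 0.259833°; total 147.259833
  E → positive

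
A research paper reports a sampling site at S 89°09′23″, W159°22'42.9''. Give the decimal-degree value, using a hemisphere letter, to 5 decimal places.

Latitude: 89 + 9/60 + 23/3600 = 89.156389
Longitude: 159 + 22/60 + 42.9/3600 = 159.378583

89.15639° S, 159.37858° W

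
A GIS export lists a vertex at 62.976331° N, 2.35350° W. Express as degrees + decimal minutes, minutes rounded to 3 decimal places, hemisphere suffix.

62° 58.580′ N, 2° 21.210′ W

Latitude: fractional part 0.976331 → 58.57986 minutes
λ: minutes = (2.353500 − 2) × 60 = 21.21000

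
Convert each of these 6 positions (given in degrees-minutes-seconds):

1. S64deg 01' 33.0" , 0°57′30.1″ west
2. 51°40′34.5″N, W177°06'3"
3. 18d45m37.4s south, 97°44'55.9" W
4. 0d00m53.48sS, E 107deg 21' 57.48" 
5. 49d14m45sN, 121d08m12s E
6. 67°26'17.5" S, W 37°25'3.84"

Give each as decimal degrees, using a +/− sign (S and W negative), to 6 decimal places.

Point 1:
  φ: 64° + 1/60 + 33/3600 = 64 + 0.016667 + 0.009167 = 64.0258333
  S ⇒ negate
  λ: 0 + 57/60 + 30.1/3600 = 0.9583611
  W → negative
Point 2:
  Lat: 51° + 40/60 + 34.5/3600 = 51 + 0.666667 + 0.009583 = 51.6762500
  N ⇒ keep positive
  Longitude: 177° + 6/60 + 3/3600 = 177 + 0.100000 + 0.000833 = 177.1008333
  hemisphere W, so the sign is −
Point 3:
  φ: 18° + 45/60 + 37.4/3600 = 18 + 0.750000 + 0.010389 = 18.7603889
  S ⇒ negate
  Longitude: 97° + 44/60 + 55.9/3600 = 97 + 0.733333 + 0.015528 = 97.7488611
  W ⇒ negate
Point 4:
  Latitude: 0° + 0/60 + 53.48/3600 = 0 + 0.000000 + 0.014856 = 0.0148556
  S → negative
  λ: 21′ + 57.48″ = 21.95800′; 107 + 21.95800/60 = 107.3659667
  E ⇒ keep positive
Point 5:
  Lat: 49° + 14/60 + 45/3600 = 49 + 0.233333 + 0.012500 = 49.2458333
  N ⇒ keep positive
  Longitude: 121° + 8/60 + 12/3600 = 121 + 0.133333 + 0.003333 = 121.1366667
  E → positive
Point 6:
  Latitude: 26′ + 17.5″ = 26.29167′; 67 + 26.29167/60 = 67.4381944
  S ⇒ negate
  λ: 25′ + 3.84″ = 25.06400′; 37 + 25.06400/60 = 37.4177333
  hemisphere W, so the sign is −

1. -64.025833, -0.958361
2. 51.676250, -177.100833
3. -18.760389, -97.748861
4. -0.014856, 107.365967
5. 49.245833, 121.136667
6. -67.438194, -37.417733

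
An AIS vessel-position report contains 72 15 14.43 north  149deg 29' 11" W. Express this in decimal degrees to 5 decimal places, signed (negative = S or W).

Latitude: 15′ + 14.43″ = 15.24050′; 72 + 15.24050/60 = 72.254008
N ⇒ keep positive
λ: 149 + 29/60 + 11/3600 = 149.486389
W ⇒ negate

72.25401, -149.48639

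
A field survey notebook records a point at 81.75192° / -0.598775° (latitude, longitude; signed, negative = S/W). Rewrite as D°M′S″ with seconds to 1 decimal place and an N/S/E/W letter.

Latitude: 0.751920 × 60 = 45.11520′ → 45′, remainder × 60 = 6.912″
Longitude is negative → W; |value| = 0.598775
Lon: 0.598775° → 35.92650′; 0.92650 × 60 = 55.590″

81°45′6.9″ N, 0°35′55.6″ W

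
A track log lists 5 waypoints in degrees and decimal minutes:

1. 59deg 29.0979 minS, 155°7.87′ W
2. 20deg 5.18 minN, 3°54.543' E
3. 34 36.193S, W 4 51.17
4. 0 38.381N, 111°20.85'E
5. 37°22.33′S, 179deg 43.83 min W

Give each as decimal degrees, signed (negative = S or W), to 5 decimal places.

Point 1:
  Latitude: 59 + 29.0979/60 = 59.484965
  hemisphere S, so the sign is −
  Lon: 155 + 7.87/60 = 155.131167
  hemisphere W, so the sign is −
Point 2:
  Lat: 5.18′ = 0.086333°; total 20.086333
  N → positive
  Longitude: 3 + 54.543/60 = 3.909050
  E → positive
Point 3:
  Latitude: 36.193′ = 0.603217°; total 34.603217
  hemisphere S, so the sign is −
  λ: 4 + 51.17/60 = 4.852833
  W → negative
Point 4:
  Lat: 38.381′ = 0.639683°; total 0.639683
  N ⇒ keep positive
  λ: 20.85′ = 0.347500°; total 111.347500
  E → positive
Point 5:
  φ: 22.33′ = 0.372167°; total 37.372167
  S → negative
  Lon: 179 + 43.83/60 = 179.730500
  W ⇒ negate

1. -59.48497, -155.13117
2. 20.08633, 3.90905
3. -34.60322, -4.85283
4. 0.63968, 111.34750
5. -37.37217, -179.73050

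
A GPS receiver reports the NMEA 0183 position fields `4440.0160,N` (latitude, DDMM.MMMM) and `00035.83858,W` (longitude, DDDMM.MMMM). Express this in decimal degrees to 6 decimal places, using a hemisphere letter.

44.666933° N, 0.597310° W

φ: split at 2 digits → 44° and 40.016′; 44 + 40.016/60 = 44.6669333
Lon: split at 3 digits → 000° and 35.83858′; 0 + 35.83858/60 = 0.5973097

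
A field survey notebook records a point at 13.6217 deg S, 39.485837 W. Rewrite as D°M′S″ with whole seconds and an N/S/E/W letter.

13°37′18″ S, 39°29′9″ W

φ: 0.621700° → 37.30200′; 0.30200 × 60 = 18.12″
Longitude: 0.485837° → 29.15022′; 0.15022 × 60 = 9.01″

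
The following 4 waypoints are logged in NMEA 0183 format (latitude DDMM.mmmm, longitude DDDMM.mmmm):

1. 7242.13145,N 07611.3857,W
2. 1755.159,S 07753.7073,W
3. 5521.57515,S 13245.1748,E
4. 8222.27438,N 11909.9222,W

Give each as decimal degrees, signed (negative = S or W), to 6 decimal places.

Point 1:
  Latitude: degrees = first 2 digits = 72, minutes = 42.13145; 72 + 42.13145/60 = 72.7021908
  N → positive
  Longitude: split at 3 digits → 076° and 11.3857′; 76 + 11.3857/60 = 76.1897617
  W ⇒ negate
Point 2:
  φ: degrees = first 2 digits = 17, minutes = 55.159; 17 + 55.159/60 = 17.9193167
  hemisphere S, so the sign is −
  Longitude: degrees = first 3 digits = 77, minutes = 53.7073; 77 + 53.7073/60 = 77.8951217
  hemisphere W, so the sign is −
Point 3:
  Latitude: degrees = first 2 digits = 55, minutes = 21.57515; 55 + 21.57515/60 = 55.3595858
  S → negative
  Lon: split at 3 digits → 132° and 45.1748′; 132 + 45.1748/60 = 132.7529133
  E → positive
Point 4:
  Latitude: degrees = first 2 digits = 82, minutes = 22.27438; 82 + 22.27438/60 = 82.3712397
  N ⇒ keep positive
  Longitude: degrees = first 3 digits = 119, minutes = 9.9222; 119 + 9.9222/60 = 119.1653700
  hemisphere W, so the sign is −

1. 72.702191, -76.189762
2. -17.919317, -77.895122
3. -55.359586, 132.752913
4. 82.371240, -119.165370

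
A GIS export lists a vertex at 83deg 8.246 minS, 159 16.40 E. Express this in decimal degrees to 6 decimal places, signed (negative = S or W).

Latitude: 83 + 8.246/60 = 83.1374333
S ⇒ negate
λ: 159 + 16.4/60 = 159.2733333
E → positive

-83.137433, 159.273333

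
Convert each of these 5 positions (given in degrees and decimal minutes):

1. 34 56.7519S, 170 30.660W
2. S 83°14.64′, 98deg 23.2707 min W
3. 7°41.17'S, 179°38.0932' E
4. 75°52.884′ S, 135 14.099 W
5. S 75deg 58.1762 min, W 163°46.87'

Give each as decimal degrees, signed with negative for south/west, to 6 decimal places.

Point 1:
  Lat: 34 + 56.7519/60 = 34.9458650
  S ⇒ negate
  Lon: 30.66′ = 0.511000°; total 170.5110000
  hemisphere W, so the sign is −
Point 2:
  Lat: 83 + 14.64/60 = 83.2440000
  hemisphere S, so the sign is −
  Longitude: 23.2707′ = 0.387845°; total 98.3878450
  W ⇒ negate
Point 3:
  Lat: 7 + 41.17/60 = 7.6861667
  S → negative
  Longitude: 38.0932′ = 0.634887°; total 179.6348867
  E ⇒ keep positive
Point 4:
  φ: 52.884′ = 0.881400°; total 75.8814000
  S → negative
  λ: 135 + 14.099/60 = 135.2349833
  W ⇒ negate
Point 5:
  φ: 58.1762′ = 0.969603°; total 75.9696033
  hemisphere S, so the sign is −
  λ: 163 + 46.87/60 = 163.7811667
  W ⇒ negate

1. -34.945865, -170.511000
2. -83.244000, -98.387845
3. -7.686167, 179.634887
4. -75.881400, -135.234983
5. -75.969603, -163.781167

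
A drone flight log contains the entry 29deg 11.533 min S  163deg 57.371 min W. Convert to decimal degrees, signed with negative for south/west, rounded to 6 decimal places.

Lat: 11.533′ = 0.192217°; total 29.1922167
S → negative
Longitude: 57.371′ = 0.956183°; total 163.9561833
W → negative

-29.192217, -163.956183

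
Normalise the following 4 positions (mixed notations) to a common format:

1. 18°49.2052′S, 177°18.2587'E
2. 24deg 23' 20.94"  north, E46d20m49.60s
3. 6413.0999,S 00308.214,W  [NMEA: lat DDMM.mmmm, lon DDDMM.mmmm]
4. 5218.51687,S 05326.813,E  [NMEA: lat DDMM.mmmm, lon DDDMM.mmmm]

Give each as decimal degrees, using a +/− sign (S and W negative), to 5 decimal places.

Point 1:
  φ: 18 + 49.2052/60 = 18.820087
  hemisphere S, so the sign is −
  λ: 18.2587′ = 0.304312°; total 177.304312
  E ⇒ keep positive
Point 2:
  Latitude: 24° + 23/60 + 20.94/3600 = 24 + 0.383333 + 0.005817 = 24.389150
  N → positive
  Lon: 20′ + 49.6″ = 20.82667′; 46 + 20.82667/60 = 46.347111
  E → positive
Point 3:
  φ: split at 2 digits → 64° and 13.0999′; 64 + 13.0999/60 = 64.218332
  hemisphere S, so the sign is −
  Lon: degrees = first 3 digits = 3, minutes = 8.214; 3 + 8.214/60 = 3.136900
  W ⇒ negate
Point 4:
  φ: degrees = first 2 digits = 52, minutes = 18.51687; 52 + 18.51687/60 = 52.308615
  S ⇒ negate
  Lon: split at 3 digits → 053° and 26.813′; 53 + 26.813/60 = 53.446883
  E → positive

1. -18.82009, 177.30431
2. 24.38915, 46.34711
3. -64.21833, -3.13690
4. -52.30861, 53.44688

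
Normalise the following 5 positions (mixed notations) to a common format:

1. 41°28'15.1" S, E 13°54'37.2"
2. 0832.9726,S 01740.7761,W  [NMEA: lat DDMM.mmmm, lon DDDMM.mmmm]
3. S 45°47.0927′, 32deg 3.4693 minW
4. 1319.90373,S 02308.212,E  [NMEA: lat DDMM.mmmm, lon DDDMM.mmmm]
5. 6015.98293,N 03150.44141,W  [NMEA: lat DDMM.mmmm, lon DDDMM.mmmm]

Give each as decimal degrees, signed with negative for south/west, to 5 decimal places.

Point 1:
  Latitude: 28′ + 15.1″ = 28.25167′; 41 + 28.25167/60 = 41.470861
  S → negative
  Longitude: 54′ + 37.2″ = 54.62000′; 13 + 54.62000/60 = 13.910333
  E ⇒ keep positive
Point 2:
  Latitude: degrees = first 2 digits = 8, minutes = 32.9726; 8 + 32.9726/60 = 8.549543
  hemisphere S, so the sign is −
  Lon: degrees = first 3 digits = 17, minutes = 40.7761; 17 + 40.7761/60 = 17.679602
  W → negative
Point 3:
  φ: 45 + 47.0927/60 = 45.784878
  hemisphere S, so the sign is −
  λ: 32 + 3.4693/60 = 32.057822
  hemisphere W, so the sign is −
Point 4:
  φ: degrees = first 2 digits = 13, minutes = 19.90373; 13 + 19.90373/60 = 13.331729
  hemisphere S, so the sign is −
  Lon: split at 3 digits → 023° and 8.212′; 23 + 8.212/60 = 23.136867
  E ⇒ keep positive
Point 5:
  φ: split at 2 digits → 60° and 15.98293′; 60 + 15.98293/60 = 60.266382
  N ⇒ keep positive
  λ: split at 3 digits → 031° and 50.44141′; 31 + 50.44141/60 = 31.840690
  W ⇒ negate

1. -41.47086, 13.91033
2. -8.54954, -17.67960
3. -45.78488, -32.05782
4. -13.33173, 23.13687
5. 60.26638, -31.84069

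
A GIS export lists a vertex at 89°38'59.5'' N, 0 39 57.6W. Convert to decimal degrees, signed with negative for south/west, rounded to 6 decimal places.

89.649861, -0.666000

φ: 89° + 38/60 + 59.5/3600 = 89 + 0.633333 + 0.016528 = 89.6498611
N ⇒ keep positive
λ: 0 + 39/60 + 57.6/3600 = 0.6660000
hemisphere W, so the sign is −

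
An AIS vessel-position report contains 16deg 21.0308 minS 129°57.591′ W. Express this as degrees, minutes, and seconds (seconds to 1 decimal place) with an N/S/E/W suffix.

16°21′1.8″ S, 129°57′35.5″ W

Latitude: fractional minutes 0.03080 × 60 = 1.848″
Lon: 57.59100′ → 57′ and 0.59100 × 60 = 35.460″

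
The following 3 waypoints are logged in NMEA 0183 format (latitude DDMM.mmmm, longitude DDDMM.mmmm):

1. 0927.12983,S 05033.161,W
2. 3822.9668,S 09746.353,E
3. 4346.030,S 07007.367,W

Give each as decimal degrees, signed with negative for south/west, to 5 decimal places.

1. -9.45216, -50.55268
2. -38.38278, 97.77255
3. -43.76717, -70.12278

Point 1:
  Lat: degrees = first 2 digits = 9, minutes = 27.12983; 9 + 27.12983/60 = 9.452164
  S ⇒ negate
  Longitude: split at 3 digits → 050° and 33.161′; 50 + 33.161/60 = 50.552683
  hemisphere W, so the sign is −
Point 2:
  Lat: split at 2 digits → 38° and 22.9668′; 38 + 22.9668/60 = 38.382780
  S ⇒ negate
  Longitude: degrees = first 3 digits = 97, minutes = 46.353; 97 + 46.353/60 = 97.772550
  E ⇒ keep positive
Point 3:
  Lat: degrees = first 2 digits = 43, minutes = 46.03; 43 + 46.03/60 = 43.767167
  S ⇒ negate
  λ: degrees = first 3 digits = 70, minutes = 7.367; 70 + 7.367/60 = 70.122783
  hemisphere W, so the sign is −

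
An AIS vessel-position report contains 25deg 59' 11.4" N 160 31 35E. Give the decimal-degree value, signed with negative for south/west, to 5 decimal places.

Lat: 25° + 59/60 + 11.4/3600 = 25 + 0.983333 + 0.003167 = 25.986500
N ⇒ keep positive
λ: 31′ + 35″ = 31.58333′; 160 + 31.58333/60 = 160.526389
E ⇒ keep positive

25.98650, 160.52639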